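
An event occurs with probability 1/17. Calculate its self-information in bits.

Information content I(x) = -log₂(p(x))
I = -log₂(1/17) = -log₂(0.0588)
I = 4.0875 bits


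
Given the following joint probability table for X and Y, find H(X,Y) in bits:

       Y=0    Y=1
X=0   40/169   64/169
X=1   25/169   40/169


H(X,Y) = -Σ p(x,y) log₂ p(x,y)
  p(0,0)=40/169: -0.2367 × log₂(0.2367) = 0.4921
  p(0,1)=64/169: -0.3787 × log₂(0.3787) = 0.5305
  p(1,0)=25/169: -0.1479 × log₂(0.1479) = 0.4078
  p(1,1)=40/169: -0.2367 × log₂(0.2367) = 0.4921
H(X,Y) = 1.9225 bits


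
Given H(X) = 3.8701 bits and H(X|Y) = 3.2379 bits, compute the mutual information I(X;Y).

I(X;Y) = H(X) - H(X|Y)
I(X;Y) = 3.8701 - 3.2379 = 0.6322 bits


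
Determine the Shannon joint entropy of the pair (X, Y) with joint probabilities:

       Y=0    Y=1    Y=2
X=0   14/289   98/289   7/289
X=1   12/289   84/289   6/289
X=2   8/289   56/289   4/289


H(X,Y) = -Σ p(x,y) log₂ p(x,y)
  p(0,0)=14/289: -0.0484 × log₂(0.0484) = 0.2116
  p(0,1)=98/289: -0.3391 × log₂(0.3391) = 0.5291
  p(0,2)=7/289: -0.0242 × log₂(0.0242) = 0.1300
  p(1,0)=12/289: -0.0415 × log₂(0.0415) = 0.1906
  p(1,1)=84/289: -0.2907 × log₂(0.2907) = 0.5181
  p(1,2)=6/289: -0.0208 × log₂(0.0208) = 0.1161
  p(2,0)=8/289: -0.0277 × log₂(0.0277) = 0.1433
  p(2,1)=56/289: -0.1938 × log₂(0.1938) = 0.4588
  p(2,2)=4/289: -0.0138 × log₂(0.0138) = 0.0855
H(X,Y) = 2.3829 bits


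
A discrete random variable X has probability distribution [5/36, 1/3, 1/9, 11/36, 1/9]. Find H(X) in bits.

H(X) = -Σ p(x) log₂ p(x)
  -5/36 × log₂(5/36) = 0.3956
  -1/3 × log₂(1/3) = 0.5283
  -1/9 × log₂(1/9) = 0.3522
  -11/36 × log₂(11/36) = 0.5227
  -1/9 × log₂(1/9) = 0.3522
H(X) = 2.1510 bits


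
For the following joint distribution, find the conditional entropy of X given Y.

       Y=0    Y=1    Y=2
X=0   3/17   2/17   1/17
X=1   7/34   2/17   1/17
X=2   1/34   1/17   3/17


H(X|Y) = Σ_y p(y) H(X|Y=y)
  p(Y=0) = 7/17, H(X|Y=0) = 1.2958
  p(Y=1) = 5/17, H(X|Y=1) = 1.5219
  p(Y=2) = 5/17, H(X|Y=2) = 1.3710
H(X|Y) = 0.4118×1.2958 + 0.2941×1.5219 + 0.2941×1.3710 = 1.3844 bits


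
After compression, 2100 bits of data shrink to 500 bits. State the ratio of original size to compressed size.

Compression ratio = Original / Compressed
= 2100 / 500 = 4.20:1


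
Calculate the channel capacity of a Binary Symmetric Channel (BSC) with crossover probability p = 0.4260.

For BSC with error probability p:
C = 1 - H(p) where H(p) is binary entropy
H(0.4260) = -0.4260 × log₂(0.4260) - 0.5740 × log₂(0.5740)
H(p) = 0.9841
C = 1 - 0.9841 = 0.0159 bits/use


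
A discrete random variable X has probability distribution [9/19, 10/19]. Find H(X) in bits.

H(X) = -Σ p(x) log₂ p(x)
  -9/19 × log₂(9/19) = 0.5106
  -10/19 × log₂(10/19) = 0.4874
H(X) = 0.9980 bits


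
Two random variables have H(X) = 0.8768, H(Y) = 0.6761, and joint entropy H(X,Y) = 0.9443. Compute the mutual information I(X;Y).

I(X;Y) = H(X) + H(Y) - H(X,Y)
I(X;Y) = 0.8768 + 0.6761 - 0.9443 = 0.6086 bits


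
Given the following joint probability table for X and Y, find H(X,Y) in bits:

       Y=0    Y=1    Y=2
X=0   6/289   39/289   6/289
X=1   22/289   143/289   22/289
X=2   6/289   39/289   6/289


H(X,Y) = -Σ p(x,y) log₂ p(x,y)
  p(0,0)=6/289: -0.0208 × log₂(0.0208) = 0.1161
  p(0,1)=39/289: -0.1349 × log₂(0.1349) = 0.3899
  p(0,2)=6/289: -0.0208 × log₂(0.0208) = 0.1161
  p(1,0)=22/289: -0.0761 × log₂(0.0761) = 0.2828
  p(1,1)=143/289: -0.4948 × log₂(0.4948) = 0.5023
  p(1,2)=22/289: -0.0761 × log₂(0.0761) = 0.2828
  p(2,0)=6/289: -0.0208 × log₂(0.0208) = 0.1161
  p(2,1)=39/289: -0.1349 × log₂(0.1349) = 0.3899
  p(2,2)=6/289: -0.0208 × log₂(0.0208) = 0.1161
H(X,Y) = 2.3120 bits


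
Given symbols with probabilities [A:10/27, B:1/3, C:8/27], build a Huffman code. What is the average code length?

Huffman tree construction:
Combine smallest probabilities repeatedly
Resulting codes:
  A: 0 (length 1)
  B: 11 (length 2)
  C: 10 (length 2)
Average length = Σ p(s) × length(s) = 1.6296 bits


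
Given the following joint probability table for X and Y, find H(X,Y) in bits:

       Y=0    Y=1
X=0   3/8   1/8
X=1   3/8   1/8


H(X,Y) = -Σ p(x,y) log₂ p(x,y)
  p(0,0)=3/8: -0.3750 × log₂(0.3750) = 0.5306
  p(0,1)=1/8: -0.1250 × log₂(0.1250) = 0.3750
  p(1,0)=3/8: -0.3750 × log₂(0.3750) = 0.5306
  p(1,1)=1/8: -0.1250 × log₂(0.1250) = 0.3750
H(X,Y) = 1.8113 bits


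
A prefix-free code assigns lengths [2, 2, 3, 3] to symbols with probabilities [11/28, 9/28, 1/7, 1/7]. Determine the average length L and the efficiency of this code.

Average length L = Σ p_i × l_i = 2.2857 bits
Entropy H = 1.8580 bits
Efficiency η = H/L × 100% = 81.29%


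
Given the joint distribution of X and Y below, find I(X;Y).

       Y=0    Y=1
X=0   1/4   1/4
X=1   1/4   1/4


H(X) = 1.0000, H(Y) = 1.0000, H(X,Y) = 2.0000
I(X;Y) = H(X) + H(Y) - H(X,Y) = 0.0000 bits


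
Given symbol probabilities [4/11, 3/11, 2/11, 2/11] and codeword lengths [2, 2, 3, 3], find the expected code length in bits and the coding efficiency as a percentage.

Average length L = Σ p_i × l_i = 2.3636 bits
Entropy H = 1.9363 bits
Efficiency η = H/L × 100% = 81.92%


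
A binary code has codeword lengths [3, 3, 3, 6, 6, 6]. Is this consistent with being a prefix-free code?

Kraft inequality: Σ 2^(-l_i) ≤ 1 for prefix-free code
Calculating: 2^(-3) + 2^(-3) + 2^(-3) + 2^(-6) + 2^(-6) + 2^(-6)
= 0.125 + 0.125 + 0.125 + 0.015625 + 0.015625 + 0.015625
= 0.4219
Since 0.4219 ≤ 1, prefix-free code exists


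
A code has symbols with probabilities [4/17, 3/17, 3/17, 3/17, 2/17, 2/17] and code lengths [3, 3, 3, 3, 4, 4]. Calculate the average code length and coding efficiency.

Average length L = Σ p_i × l_i = 3.2353 bits
Entropy H = 2.5425 bits
Efficiency η = H/L × 100% = 78.59%


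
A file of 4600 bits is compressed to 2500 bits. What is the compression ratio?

Compression ratio = Original / Compressed
= 4600 / 2500 = 1.84:1


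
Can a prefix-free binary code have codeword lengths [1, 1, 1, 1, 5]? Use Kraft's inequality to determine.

Kraft inequality: Σ 2^(-l_i) ≤ 1 for prefix-free code
Calculating: 2^(-1) + 2^(-1) + 2^(-1) + 2^(-1) + 2^(-5)
= 0.5 + 0.5 + 0.5 + 0.5 + 0.03125
= 2.0312
Since 2.0312 > 1, prefix-free code does not exist


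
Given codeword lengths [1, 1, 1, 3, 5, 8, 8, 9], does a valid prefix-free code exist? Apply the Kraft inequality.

Kraft inequality: Σ 2^(-l_i) ≤ 1 for prefix-free code
Calculating: 2^(-1) + 2^(-1) + 2^(-1) + 2^(-3) + 2^(-5) + 2^(-8) + 2^(-8) + 2^(-9)
= 0.5 + 0.5 + 0.5 + 0.125 + 0.03125 + 0.00390625 + 0.00390625 + 0.001953125
= 1.6660
Since 1.6660 > 1, prefix-free code does not exist


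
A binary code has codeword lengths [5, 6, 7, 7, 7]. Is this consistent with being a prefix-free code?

Kraft inequality: Σ 2^(-l_i) ≤ 1 for prefix-free code
Calculating: 2^(-5) + 2^(-6) + 2^(-7) + 2^(-7) + 2^(-7)
= 0.03125 + 0.015625 + 0.0078125 + 0.0078125 + 0.0078125
= 0.0703
Since 0.0703 ≤ 1, prefix-free code exists


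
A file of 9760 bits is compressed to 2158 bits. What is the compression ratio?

Compression ratio = Original / Compressed
= 9760 / 2158 = 4.52:1


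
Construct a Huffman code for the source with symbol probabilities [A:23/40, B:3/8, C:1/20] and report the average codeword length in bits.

Huffman tree construction:
Combine smallest probabilities repeatedly
Resulting codes:
  A: 1 (length 1)
  B: 01 (length 2)
  C: 00 (length 2)
Average length = Σ p(s) × length(s) = 1.4250 bits


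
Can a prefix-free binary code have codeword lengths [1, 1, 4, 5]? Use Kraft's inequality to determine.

Kraft inequality: Σ 2^(-l_i) ≤ 1 for prefix-free code
Calculating: 2^(-1) + 2^(-1) + 2^(-4) + 2^(-5)
= 0.5 + 0.5 + 0.0625 + 0.03125
= 1.0938
Since 1.0938 > 1, prefix-free code does not exist


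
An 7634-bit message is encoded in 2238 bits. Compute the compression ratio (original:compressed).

Compression ratio = Original / Compressed
= 7634 / 2238 = 3.41:1


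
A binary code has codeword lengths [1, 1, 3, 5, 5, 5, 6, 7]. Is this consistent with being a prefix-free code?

Kraft inequality: Σ 2^(-l_i) ≤ 1 for prefix-free code
Calculating: 2^(-1) + 2^(-1) + 2^(-3) + 2^(-5) + 2^(-5) + 2^(-5) + 2^(-6) + 2^(-7)
= 0.5 + 0.5 + 0.125 + 0.03125 + 0.03125 + 0.03125 + 0.015625 + 0.0078125
= 1.2422
Since 1.2422 > 1, prefix-free code does not exist


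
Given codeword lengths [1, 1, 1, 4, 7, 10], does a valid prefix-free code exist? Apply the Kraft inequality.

Kraft inequality: Σ 2^(-l_i) ≤ 1 for prefix-free code
Calculating: 2^(-1) + 2^(-1) + 2^(-1) + 2^(-4) + 2^(-7) + 2^(-10)
= 0.5 + 0.5 + 0.5 + 0.0625 + 0.0078125 + 0.0009765625
= 1.5713
Since 1.5713 > 1, prefix-free code does not exist


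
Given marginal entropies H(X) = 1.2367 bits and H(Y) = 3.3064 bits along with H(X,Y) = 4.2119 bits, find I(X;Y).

I(X;Y) = H(X) + H(Y) - H(X,Y)
I(X;Y) = 1.2367 + 3.3064 - 4.2119 = 0.3312 bits


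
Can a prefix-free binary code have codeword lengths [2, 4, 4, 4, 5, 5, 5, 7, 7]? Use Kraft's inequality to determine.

Kraft inequality: Σ 2^(-l_i) ≤ 1 for prefix-free code
Calculating: 2^(-2) + 2^(-4) + 2^(-4) + 2^(-4) + 2^(-5) + 2^(-5) + 2^(-5) + 2^(-7) + 2^(-7)
= 0.25 + 0.0625 + 0.0625 + 0.0625 + 0.03125 + 0.03125 + 0.03125 + 0.0078125 + 0.0078125
= 0.5469
Since 0.5469 ≤ 1, prefix-free code exists


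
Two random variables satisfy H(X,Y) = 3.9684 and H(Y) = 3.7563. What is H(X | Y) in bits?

Chain rule: H(X,Y) = H(X|Y) + H(Y)
H(X|Y) = H(X,Y) - H(Y) = 3.9684 - 3.7563 = 0.2121 bits


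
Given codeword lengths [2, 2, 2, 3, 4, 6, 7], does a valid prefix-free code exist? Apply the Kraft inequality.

Kraft inequality: Σ 2^(-l_i) ≤ 1 for prefix-free code
Calculating: 2^(-2) + 2^(-2) + 2^(-2) + 2^(-3) + 2^(-4) + 2^(-6) + 2^(-7)
= 0.25 + 0.25 + 0.25 + 0.125 + 0.0625 + 0.015625 + 0.0078125
= 0.9609
Since 0.9609 ≤ 1, prefix-free code exists


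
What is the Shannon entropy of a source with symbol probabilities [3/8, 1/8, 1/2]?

H(X) = -Σ p(x) log₂ p(x)
  -3/8 × log₂(3/8) = 0.5306
  -1/8 × log₂(1/8) = 0.3750
  -1/2 × log₂(1/2) = 0.5000
H(X) = 1.4056 bits


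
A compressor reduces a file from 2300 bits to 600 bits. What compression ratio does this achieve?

Compression ratio = Original / Compressed
= 2300 / 600 = 3.83:1


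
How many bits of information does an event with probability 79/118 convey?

Information content I(x) = -log₂(p(x))
I = -log₂(79/118) = -log₂(0.6695)
I = 0.5789 bits


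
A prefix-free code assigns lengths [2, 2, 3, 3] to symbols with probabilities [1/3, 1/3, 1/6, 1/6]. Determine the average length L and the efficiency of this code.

Average length L = Σ p_i × l_i = 2.3333 bits
Entropy H = 1.9183 bits
Efficiency η = H/L × 100% = 82.21%


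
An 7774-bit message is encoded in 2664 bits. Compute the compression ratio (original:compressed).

Compression ratio = Original / Compressed
= 7774 / 2664 = 2.92:1


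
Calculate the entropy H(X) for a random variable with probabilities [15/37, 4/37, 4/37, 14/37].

H(X) = -Σ p(x) log₂ p(x)
  -15/37 × log₂(15/37) = 0.5281
  -4/37 × log₂(4/37) = 0.3470
  -4/37 × log₂(4/37) = 0.3470
  -14/37 × log₂(14/37) = 0.5305
H(X) = 1.7525 bits


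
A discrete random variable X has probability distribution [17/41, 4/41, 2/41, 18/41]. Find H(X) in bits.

H(X) = -Σ p(x) log₂ p(x)
  -17/41 × log₂(17/41) = 0.5266
  -4/41 × log₂(4/41) = 0.3276
  -2/41 × log₂(2/41) = 0.2126
  -18/41 × log₂(18/41) = 0.5214
H(X) = 1.5881 bits


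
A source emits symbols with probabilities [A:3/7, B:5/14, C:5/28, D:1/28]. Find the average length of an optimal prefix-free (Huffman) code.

Huffman tree construction:
Combine smallest probabilities repeatedly
Resulting codes:
  A: 0 (length 1)
  B: 11 (length 2)
  C: 101 (length 3)
  D: 100 (length 3)
Average length = Σ p(s) × length(s) = 1.7857 bits


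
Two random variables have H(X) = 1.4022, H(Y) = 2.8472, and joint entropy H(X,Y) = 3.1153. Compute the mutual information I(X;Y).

I(X;Y) = H(X) + H(Y) - H(X,Y)
I(X;Y) = 1.4022 + 2.8472 - 3.1153 = 1.1341 bits


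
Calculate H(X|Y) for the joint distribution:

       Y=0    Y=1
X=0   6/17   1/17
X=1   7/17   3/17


H(X|Y) = Σ_y p(y) H(X|Y=y)
  p(Y=0) = 13/17, H(X|Y=0) = 0.9957
  p(Y=1) = 4/17, H(X|Y=1) = 0.8113
H(X|Y) = 0.7647×0.9957 + 0.2353×0.8113 = 0.9523 bits


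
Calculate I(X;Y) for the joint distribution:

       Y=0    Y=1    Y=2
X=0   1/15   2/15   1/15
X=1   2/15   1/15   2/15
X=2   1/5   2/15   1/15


H(X) = 1.5656, H(Y) = 1.5656, H(X,Y) = 3.0566
I(X;Y) = H(X) + H(Y) - H(X,Y) = 0.0746 bits


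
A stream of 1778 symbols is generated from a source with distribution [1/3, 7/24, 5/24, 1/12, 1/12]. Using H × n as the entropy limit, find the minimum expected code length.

Entropy H = 2.1157 bits/symbol
Minimum bits = H × n = 2.1157 × 1778
= 3761.80 bits


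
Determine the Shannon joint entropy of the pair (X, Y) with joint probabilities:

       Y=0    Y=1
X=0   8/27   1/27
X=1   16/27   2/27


H(X,Y) = -Σ p(x,y) log₂ p(x,y)
  p(0,0)=8/27: -0.2963 × log₂(0.2963) = 0.5200
  p(0,1)=1/27: -0.0370 × log₂(0.0370) = 0.1761
  p(1,0)=16/27: -0.5926 × log₂(0.5926) = 0.4473
  p(1,1)=2/27: -0.0741 × log₂(0.0741) = 0.2781
H(X,Y) = 1.4216 bits


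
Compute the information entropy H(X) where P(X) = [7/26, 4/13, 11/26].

H(X) = -Σ p(x) log₂ p(x)
  -7/26 × log₂(7/26) = 0.5097
  -4/13 × log₂(4/13) = 0.5232
  -11/26 × log₂(11/26) = 0.5250
H(X) = 1.5579 bits


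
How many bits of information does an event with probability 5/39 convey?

Information content I(x) = -log₂(p(x))
I = -log₂(5/39) = -log₂(0.1282)
I = 2.9635 bits


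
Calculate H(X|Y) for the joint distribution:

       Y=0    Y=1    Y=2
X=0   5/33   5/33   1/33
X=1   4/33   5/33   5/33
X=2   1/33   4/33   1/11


H(X|Y) = Σ_y p(y) H(X|Y=y)
  p(Y=0) = 10/33, H(X|Y=0) = 1.3610
  p(Y=1) = 14/33, H(X|Y=1) = 1.5774
  p(Y=2) = 3/11, H(X|Y=2) = 1.3516
H(X|Y) = 0.3030×1.3610 + 0.4242×1.5774 + 0.2727×1.3516 = 1.4502 bits


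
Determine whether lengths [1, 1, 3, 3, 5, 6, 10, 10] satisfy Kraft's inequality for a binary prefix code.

Kraft inequality: Σ 2^(-l_i) ≤ 1 for prefix-free code
Calculating: 2^(-1) + 2^(-1) + 2^(-3) + 2^(-3) + 2^(-5) + 2^(-6) + 2^(-10) + 2^(-10)
= 0.5 + 0.5 + 0.125 + 0.125 + 0.03125 + 0.015625 + 0.0009765625 + 0.0009765625
= 1.2988
Since 1.2988 > 1, prefix-free code does not exist


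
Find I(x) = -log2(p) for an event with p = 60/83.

Information content I(x) = -log₂(p(x))
I = -log₂(60/83) = -log₂(0.7229)
I = 0.4681 bits


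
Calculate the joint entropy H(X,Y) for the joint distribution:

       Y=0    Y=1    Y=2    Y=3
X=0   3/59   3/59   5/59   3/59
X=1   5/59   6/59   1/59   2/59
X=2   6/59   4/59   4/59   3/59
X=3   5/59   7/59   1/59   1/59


H(X,Y) = -Σ p(x,y) log₂ p(x,y)
  p(0,0)=3/59: -0.0508 × log₂(0.0508) = 0.2185
  p(0,1)=3/59: -0.0508 × log₂(0.0508) = 0.2185
  p(0,2)=5/59: -0.0847 × log₂(0.0847) = 0.3018
  p(0,3)=3/59: -0.0508 × log₂(0.0508) = 0.2185
  p(1,0)=5/59: -0.0847 × log₂(0.0847) = 0.3018
  p(1,1)=6/59: -0.1017 × log₂(0.1017) = 0.3354
  p(1,2)=1/59: -0.0169 × log₂(0.0169) = 0.0997
  p(1,3)=2/59: -0.0339 × log₂(0.0339) = 0.1655
  p(2,0)=6/59: -0.1017 × log₂(0.1017) = 0.3354
  p(2,1)=4/59: -0.0678 × log₂(0.0678) = 0.2632
  p(2,2)=4/59: -0.0678 × log₂(0.0678) = 0.2632
  p(2,3)=3/59: -0.0508 × log₂(0.0508) = 0.2185
  p(3,0)=5/59: -0.0847 × log₂(0.0847) = 0.3018
  p(3,1)=7/59: -0.1186 × log₂(0.1186) = 0.3649
  p(3,2)=1/59: -0.0169 × log₂(0.0169) = 0.0997
  p(3,3)=1/59: -0.0169 × log₂(0.0169) = 0.0997
H(X,Y) = 3.8060 bits


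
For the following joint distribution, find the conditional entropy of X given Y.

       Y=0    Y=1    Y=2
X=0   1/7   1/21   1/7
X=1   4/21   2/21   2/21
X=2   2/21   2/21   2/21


H(X|Y) = Σ_y p(y) H(X|Y=y)
  p(Y=0) = 3/7, H(X|Y=0) = 1.5305
  p(Y=1) = 5/21, H(X|Y=1) = 1.5219
  p(Y=2) = 1/3, H(X|Y=2) = 1.5567
H(X|Y) = 0.4286×1.5305 + 0.2381×1.5219 + 0.3333×1.5567 = 1.5372 bits


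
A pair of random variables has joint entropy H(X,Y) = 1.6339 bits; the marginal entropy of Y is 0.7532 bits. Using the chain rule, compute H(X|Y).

Chain rule: H(X,Y) = H(X|Y) + H(Y)
H(X|Y) = H(X,Y) - H(Y) = 1.6339 - 0.7532 = 0.8807 bits


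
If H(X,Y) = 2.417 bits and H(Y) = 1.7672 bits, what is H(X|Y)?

Chain rule: H(X,Y) = H(X|Y) + H(Y)
H(X|Y) = H(X,Y) - H(Y) = 2.417 - 1.7672 = 0.6498 bits


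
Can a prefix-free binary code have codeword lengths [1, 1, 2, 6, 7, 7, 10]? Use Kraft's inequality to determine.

Kraft inequality: Σ 2^(-l_i) ≤ 1 for prefix-free code
Calculating: 2^(-1) + 2^(-1) + 2^(-2) + 2^(-6) + 2^(-7) + 2^(-7) + 2^(-10)
= 0.5 + 0.5 + 0.25 + 0.015625 + 0.0078125 + 0.0078125 + 0.0009765625
= 1.2822
Since 1.2822 > 1, prefix-free code does not exist


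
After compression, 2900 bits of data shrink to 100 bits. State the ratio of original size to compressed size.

Compression ratio = Original / Compressed
= 2900 / 100 = 29.00:1


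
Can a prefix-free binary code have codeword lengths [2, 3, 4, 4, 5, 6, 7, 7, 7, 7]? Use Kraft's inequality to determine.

Kraft inequality: Σ 2^(-l_i) ≤ 1 for prefix-free code
Calculating: 2^(-2) + 2^(-3) + 2^(-4) + 2^(-4) + 2^(-5) + 2^(-6) + 2^(-7) + 2^(-7) + 2^(-7) + 2^(-7)
= 0.25 + 0.125 + 0.0625 + 0.0625 + 0.03125 + 0.015625 + 0.0078125 + 0.0078125 + 0.0078125 + 0.0078125
= 0.5781
Since 0.5781 ≤ 1, prefix-free code exists


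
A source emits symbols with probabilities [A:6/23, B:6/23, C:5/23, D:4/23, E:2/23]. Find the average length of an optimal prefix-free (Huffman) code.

Huffman tree construction:
Combine smallest probabilities repeatedly
Resulting codes:
  A: 01 (length 2)
  B: 10 (length 2)
  C: 00 (length 2)
  D: 111 (length 3)
  E: 110 (length 3)
Average length = Σ p(s) × length(s) = 2.2609 bits


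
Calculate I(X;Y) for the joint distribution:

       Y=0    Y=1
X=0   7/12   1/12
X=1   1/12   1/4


H(X) = 0.9183, H(Y) = 0.9183, H(X,Y) = 1.5511
I(X;Y) = H(X) + H(Y) - H(X,Y) = 0.2855 bits


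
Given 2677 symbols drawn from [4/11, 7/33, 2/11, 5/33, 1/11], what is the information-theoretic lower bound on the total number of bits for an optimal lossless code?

Entropy H = 2.1794 bits/symbol
Minimum bits = H × n = 2.1794 × 2677
= 5834.21 bits


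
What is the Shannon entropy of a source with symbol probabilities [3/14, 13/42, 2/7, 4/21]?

H(X) = -Σ p(x) log₂ p(x)
  -3/14 × log₂(3/14) = 0.4762
  -13/42 × log₂(13/42) = 0.5237
  -2/7 × log₂(2/7) = 0.5164
  -4/21 × log₂(4/21) = 0.4557
H(X) = 1.9720 bits


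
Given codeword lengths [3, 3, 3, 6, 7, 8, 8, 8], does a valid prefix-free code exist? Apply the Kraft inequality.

Kraft inequality: Σ 2^(-l_i) ≤ 1 for prefix-free code
Calculating: 2^(-3) + 2^(-3) + 2^(-3) + 2^(-6) + 2^(-7) + 2^(-8) + 2^(-8) + 2^(-8)
= 0.125 + 0.125 + 0.125 + 0.015625 + 0.0078125 + 0.00390625 + 0.00390625 + 0.00390625
= 0.4102
Since 0.4102 ≤ 1, prefix-free code exists


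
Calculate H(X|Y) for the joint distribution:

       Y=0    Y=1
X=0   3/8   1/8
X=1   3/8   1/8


H(X|Y) = Σ_y p(y) H(X|Y=y)
  p(Y=0) = 3/4, H(X|Y=0) = 1.0000
  p(Y=1) = 1/4, H(X|Y=1) = 1.0000
H(X|Y) = 0.7500×1.0000 + 0.2500×1.0000 = 1.0000 bits


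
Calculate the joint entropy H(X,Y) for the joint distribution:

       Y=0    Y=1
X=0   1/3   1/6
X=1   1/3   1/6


H(X,Y) = -Σ p(x,y) log₂ p(x,y)
  p(0,0)=1/3: -0.3333 × log₂(0.3333) = 0.5283
  p(0,1)=1/6: -0.1667 × log₂(0.1667) = 0.4308
  p(1,0)=1/3: -0.3333 × log₂(0.3333) = 0.5283
  p(1,1)=1/6: -0.1667 × log₂(0.1667) = 0.4308
H(X,Y) = 1.9183 bits


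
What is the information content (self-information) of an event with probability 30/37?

Information content I(x) = -log₂(p(x))
I = -log₂(30/37) = -log₂(0.8108)
I = 0.3026 bits


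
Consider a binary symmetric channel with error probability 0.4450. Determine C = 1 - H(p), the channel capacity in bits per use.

For BSC with error probability p:
C = 1 - H(p) where H(p) is binary entropy
H(0.4450) = -0.4450 × log₂(0.4450) - 0.5550 × log₂(0.5550)
H(p) = 0.9913
C = 1 - 0.9913 = 0.0087 bits/use


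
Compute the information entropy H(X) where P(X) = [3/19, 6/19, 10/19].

H(X) = -Σ p(x) log₂ p(x)
  -3/19 × log₂(3/19) = 0.4205
  -6/19 × log₂(6/19) = 0.5251
  -10/19 × log₂(10/19) = 0.4874
H(X) = 1.4330 bits


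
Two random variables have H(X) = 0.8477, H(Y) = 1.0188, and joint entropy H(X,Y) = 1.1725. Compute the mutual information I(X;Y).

I(X;Y) = H(X) + H(Y) - H(X,Y)
I(X;Y) = 0.8477 + 1.0188 - 1.1725 = 0.694 bits


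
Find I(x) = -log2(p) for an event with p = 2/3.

Information content I(x) = -log₂(p(x))
I = -log₂(2/3) = -log₂(0.6667)
I = 0.5850 bits


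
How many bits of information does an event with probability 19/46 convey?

Information content I(x) = -log₂(p(x))
I = -log₂(19/46) = -log₂(0.4130)
I = 1.2756 bits


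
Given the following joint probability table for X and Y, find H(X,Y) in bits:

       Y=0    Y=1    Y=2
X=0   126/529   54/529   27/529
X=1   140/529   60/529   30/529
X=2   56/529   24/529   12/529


H(X,Y) = -Σ p(x,y) log₂ p(x,y)
  p(0,0)=126/529: -0.2382 × log₂(0.2382) = 0.4930
  p(0,1)=54/529: -0.1021 × log₂(0.1021) = 0.3361
  p(0,2)=27/529: -0.0510 × log₂(0.0510) = 0.2191
  p(1,0)=140/529: -0.2647 × log₂(0.2647) = 0.5076
  p(1,1)=60/529: -0.1134 × log₂(0.1134) = 0.3562
  p(1,2)=30/529: -0.0567 × log₂(0.0567) = 0.2348
  p(2,0)=56/529: -0.1059 × log₂(0.1059) = 0.3430
  p(2,1)=24/529: -0.0454 × log₂(0.0454) = 0.2024
  p(2,2)=12/529: -0.0227 × log₂(0.0227) = 0.1239
H(X,Y) = 2.8160 bits


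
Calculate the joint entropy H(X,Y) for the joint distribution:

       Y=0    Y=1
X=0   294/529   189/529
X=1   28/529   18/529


H(X,Y) = -Σ p(x,y) log₂ p(x,y)
  p(0,0)=294/529: -0.5558 × log₂(0.5558) = 0.4710
  p(0,1)=189/529: -0.3573 × log₂(0.3573) = 0.5305
  p(1,0)=28/529: -0.0529 × log₂(0.0529) = 0.2244
  p(1,1)=18/529: -0.0340 × log₂(0.0340) = 0.1660
H(X,Y) = 1.3919 bits


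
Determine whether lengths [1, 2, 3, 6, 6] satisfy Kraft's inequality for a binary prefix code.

Kraft inequality: Σ 2^(-l_i) ≤ 1 for prefix-free code
Calculating: 2^(-1) + 2^(-2) + 2^(-3) + 2^(-6) + 2^(-6)
= 0.5 + 0.25 + 0.125 + 0.015625 + 0.015625
= 0.9062
Since 0.9062 ≤ 1, prefix-free code exists


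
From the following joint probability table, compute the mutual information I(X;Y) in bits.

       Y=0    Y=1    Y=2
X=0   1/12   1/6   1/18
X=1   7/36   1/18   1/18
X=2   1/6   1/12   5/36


H(X) = 1.5752, H(Y) = 1.5426, H(X,Y) = 3.0091
I(X;Y) = H(X) + H(Y) - H(X,Y) = 0.1087 bits


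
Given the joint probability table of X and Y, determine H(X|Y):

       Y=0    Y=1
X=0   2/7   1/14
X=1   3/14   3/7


H(X|Y) = Σ_y p(y) H(X|Y=y)
  p(Y=0) = 1/2, H(X|Y=0) = 0.9852
  p(Y=1) = 1/2, H(X|Y=1) = 0.5917
H(X|Y) = 0.5000×0.9852 + 0.5000×0.5917 = 0.7885 bits


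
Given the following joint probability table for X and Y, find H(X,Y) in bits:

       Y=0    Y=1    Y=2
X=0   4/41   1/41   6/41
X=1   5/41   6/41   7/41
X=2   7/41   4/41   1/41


H(X,Y) = -Σ p(x,y) log₂ p(x,y)
  p(0,0)=4/41: -0.0976 × log₂(0.0976) = 0.3276
  p(0,1)=1/41: -0.0244 × log₂(0.0244) = 0.1307
  p(0,2)=6/41: -0.1463 × log₂(0.1463) = 0.4057
  p(1,0)=5/41: -0.1220 × log₂(0.1220) = 0.3702
  p(1,1)=6/41: -0.1463 × log₂(0.1463) = 0.4057
  p(1,2)=7/41: -0.1707 × log₂(0.1707) = 0.4354
  p(2,0)=7/41: -0.1707 × log₂(0.1707) = 0.4354
  p(2,1)=4/41: -0.0976 × log₂(0.0976) = 0.3276
  p(2,2)=1/41: -0.0244 × log₂(0.0244) = 0.1307
H(X,Y) = 2.9690 bits


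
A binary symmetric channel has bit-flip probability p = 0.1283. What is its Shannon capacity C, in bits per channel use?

For BSC with error probability p:
C = 1 - H(p) where H(p) is binary entropy
H(0.1283) = -0.1283 × log₂(0.1283) - 0.8717 × log₂(0.8717)
H(p) = 0.5528
C = 1 - 0.5528 = 0.4472 bits/use


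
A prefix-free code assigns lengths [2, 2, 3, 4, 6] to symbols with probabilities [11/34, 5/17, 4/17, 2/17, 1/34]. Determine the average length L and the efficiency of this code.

Average length L = Σ p_i × l_i = 2.5882 bits
Entropy H = 2.0500 bits
Efficiency η = H/L × 100% = 79.21%


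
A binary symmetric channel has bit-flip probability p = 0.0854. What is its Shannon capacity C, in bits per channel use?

For BSC with error probability p:
C = 1 - H(p) where H(p) is binary entropy
H(0.0854) = -0.0854 × log₂(0.0854) - 0.9146 × log₂(0.9146)
H(p) = 0.4209
C = 1 - 0.4209 = 0.5791 bits/use


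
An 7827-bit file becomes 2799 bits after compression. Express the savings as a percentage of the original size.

Space savings = (1 - Compressed/Original) × 100%
= (1 - 2799/7827) × 100%
= 64.24%


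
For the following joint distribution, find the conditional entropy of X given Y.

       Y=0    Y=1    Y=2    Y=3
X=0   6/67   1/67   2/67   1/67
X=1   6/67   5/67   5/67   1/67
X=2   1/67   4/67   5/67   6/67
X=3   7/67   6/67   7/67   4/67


H(X|Y) = Σ_y p(y) H(X|Y=y)
  p(Y=0) = 20/67, H(X|Y=0) = 1.7884
  p(Y=1) = 16/67, H(X|Y=1) = 1.8050
  p(Y=2) = 19/67, H(X|Y=2) = 1.8863
  p(Y=3) = 12/67, H(X|Y=3) = 1.6258
H(X|Y) = 0.2985×1.7884 + 0.2388×1.8050 + 0.2836×1.8863 + 0.1791×1.6258 = 1.7910 bits


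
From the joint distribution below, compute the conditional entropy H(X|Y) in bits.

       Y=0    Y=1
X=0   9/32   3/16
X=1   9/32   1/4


H(X|Y) = Σ_y p(y) H(X|Y=y)
  p(Y=0) = 9/16, H(X|Y=0) = 1.0000
  p(Y=1) = 7/16, H(X|Y=1) = 0.9852
H(X|Y) = 0.5625×1.0000 + 0.4375×0.9852 = 0.9935 bits


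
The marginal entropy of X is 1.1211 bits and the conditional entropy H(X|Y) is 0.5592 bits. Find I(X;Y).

I(X;Y) = H(X) - H(X|Y)
I(X;Y) = 1.1211 - 0.5592 = 0.5619 bits


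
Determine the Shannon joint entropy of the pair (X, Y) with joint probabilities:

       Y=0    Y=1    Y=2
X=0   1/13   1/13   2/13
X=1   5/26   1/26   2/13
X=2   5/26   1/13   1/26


H(X,Y) = -Σ p(x,y) log₂ p(x,y)
  p(0,0)=1/13: -0.0769 × log₂(0.0769) = 0.2846
  p(0,1)=1/13: -0.0769 × log₂(0.0769) = 0.2846
  p(0,2)=2/13: -0.1538 × log₂(0.1538) = 0.4155
  p(1,0)=5/26: -0.1923 × log₂(0.1923) = 0.4574
  p(1,1)=1/26: -0.0385 × log₂(0.0385) = 0.1808
  p(1,2)=2/13: -0.1538 × log₂(0.1538) = 0.4155
  p(2,0)=5/26: -0.1923 × log₂(0.1923) = 0.4574
  p(2,1)=1/13: -0.0769 × log₂(0.0769) = 0.2846
  p(2,2)=1/26: -0.0385 × log₂(0.0385) = 0.1808
H(X,Y) = 2.9612 bits


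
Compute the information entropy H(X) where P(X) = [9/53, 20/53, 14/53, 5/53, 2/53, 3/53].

H(X) = -Σ p(x) log₂ p(x)
  -9/53 × log₂(9/53) = 0.4344
  -20/53 × log₂(20/53) = 0.5306
  -14/53 × log₂(14/53) = 0.5073
  -5/53 × log₂(5/53) = 0.3213
  -2/53 × log₂(2/53) = 0.1784
  -3/53 × log₂(3/53) = 0.2345
H(X) = 2.2065 bits


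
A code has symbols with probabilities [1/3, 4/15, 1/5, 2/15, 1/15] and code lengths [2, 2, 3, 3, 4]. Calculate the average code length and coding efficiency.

Average length L = Σ p_i × l_i = 2.4667 bits
Entropy H = 2.1493 bits
Efficiency η = H/L × 100% = 87.13%


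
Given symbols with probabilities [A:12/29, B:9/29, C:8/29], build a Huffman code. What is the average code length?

Huffman tree construction:
Combine smallest probabilities repeatedly
Resulting codes:
  A: 0 (length 1)
  B: 11 (length 2)
  C: 10 (length 2)
Average length = Σ p(s) × length(s) = 1.5862 bits


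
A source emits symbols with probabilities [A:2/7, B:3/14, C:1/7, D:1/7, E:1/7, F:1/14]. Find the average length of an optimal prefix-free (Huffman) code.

Huffman tree construction:
Combine smallest probabilities repeatedly
Resulting codes:
  A: 10 (length 2)
  B: 00 (length 2)
  C: 011 (length 3)
  D: 110 (length 3)
  E: 111 (length 3)
  F: 010 (length 3)
Average length = Σ p(s) × length(s) = 2.5000 bits


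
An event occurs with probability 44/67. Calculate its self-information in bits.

Information content I(x) = -log₂(p(x))
I = -log₂(44/67) = -log₂(0.6567)
I = 0.6067 bits


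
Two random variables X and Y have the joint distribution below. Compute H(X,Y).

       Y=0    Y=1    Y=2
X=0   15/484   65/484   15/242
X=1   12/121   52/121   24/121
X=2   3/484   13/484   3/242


H(X,Y) = -Σ p(x,y) log₂ p(x,y)
  p(0,0)=15/484: -0.0310 × log₂(0.0310) = 0.1553
  p(0,1)=65/484: -0.1343 × log₂(0.1343) = 0.3890
  p(0,2)=15/242: -0.0620 × log₂(0.0620) = 0.2487
  p(1,0)=12/121: -0.0992 × log₂(0.0992) = 0.3306
  p(1,1)=52/121: -0.4298 × log₂(0.4298) = 0.5236
  p(1,2)=24/121: -0.1983 × log₂(0.1983) = 0.4629
  p(2,0)=3/484: -0.0062 × log₂(0.0062) = 0.0455
  p(2,1)=13/484: -0.0269 × log₂(0.0269) = 0.1402
  p(2,2)=3/242: -0.0124 × log₂(0.0124) = 0.0785
H(X,Y) = 2.3743 bits


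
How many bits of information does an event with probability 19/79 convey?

Information content I(x) = -log₂(p(x))
I = -log₂(19/79) = -log₂(0.2405)
I = 2.0559 bits


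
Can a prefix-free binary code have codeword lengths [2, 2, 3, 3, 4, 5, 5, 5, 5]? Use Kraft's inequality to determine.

Kraft inequality: Σ 2^(-l_i) ≤ 1 for prefix-free code
Calculating: 2^(-2) + 2^(-2) + 2^(-3) + 2^(-3) + 2^(-4) + 2^(-5) + 2^(-5) + 2^(-5) + 2^(-5)
= 0.25 + 0.25 + 0.125 + 0.125 + 0.0625 + 0.03125 + 0.03125 + 0.03125 + 0.03125
= 0.9375
Since 0.9375 ≤ 1, prefix-free code exists


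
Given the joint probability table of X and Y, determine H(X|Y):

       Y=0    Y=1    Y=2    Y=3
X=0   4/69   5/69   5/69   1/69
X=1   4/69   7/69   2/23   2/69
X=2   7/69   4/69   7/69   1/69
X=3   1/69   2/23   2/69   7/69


H(X|Y) = Σ_y p(y) H(X|Y=y)
  p(Y=0) = 16/69, H(X|Y=0) = 1.7718
  p(Y=1) = 22/69, H(X|Y=1) = 1.9698
  p(Y=2) = 20/69, H(X|Y=2) = 1.8834
  p(Y=3) = 11/69, H(X|Y=3) = 1.4911
H(X|Y) = 0.2319×1.7718 + 0.3188×1.9698 + 0.2899×1.8834 + 0.1594×1.4911 = 1.8225 bits


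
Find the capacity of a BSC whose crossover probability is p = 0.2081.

For BSC with error probability p:
C = 1 - H(p) where H(p) is binary entropy
H(0.2081) = -0.2081 × log₂(0.2081) - 0.7919 × log₂(0.7919)
H(p) = 0.7378
C = 1 - 0.7378 = 0.2622 bits/use


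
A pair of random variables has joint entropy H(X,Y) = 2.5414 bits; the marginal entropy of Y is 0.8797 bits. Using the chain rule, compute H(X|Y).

Chain rule: H(X,Y) = H(X|Y) + H(Y)
H(X|Y) = H(X,Y) - H(Y) = 2.5414 - 0.8797 = 1.6617 bits


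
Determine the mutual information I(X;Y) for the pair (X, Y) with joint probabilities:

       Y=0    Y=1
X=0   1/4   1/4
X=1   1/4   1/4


H(X) = 1.0000, H(Y) = 1.0000, H(X,Y) = 2.0000
I(X;Y) = H(X) + H(Y) - H(X,Y) = 0.0000 bits


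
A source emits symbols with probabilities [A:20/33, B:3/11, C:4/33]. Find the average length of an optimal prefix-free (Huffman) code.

Huffman tree construction:
Combine smallest probabilities repeatedly
Resulting codes:
  A: 1 (length 1)
  B: 01 (length 2)
  C: 00 (length 2)
Average length = Σ p(s) × length(s) = 1.3939 bits


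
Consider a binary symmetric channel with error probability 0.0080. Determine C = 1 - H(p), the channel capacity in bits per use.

For BSC with error probability p:
C = 1 - H(p) where H(p) is binary entropy
H(0.0080) = -0.0080 × log₂(0.0080) - 0.9920 × log₂(0.9920)
H(p) = 0.0672
C = 1 - 0.0672 = 0.9328 bits/use


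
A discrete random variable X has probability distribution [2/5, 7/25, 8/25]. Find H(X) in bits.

H(X) = -Σ p(x) log₂ p(x)
  -2/5 × log₂(2/5) = 0.5288
  -7/25 × log₂(7/25) = 0.5142
  -8/25 × log₂(8/25) = 0.5260
H(X) = 1.5690 bits


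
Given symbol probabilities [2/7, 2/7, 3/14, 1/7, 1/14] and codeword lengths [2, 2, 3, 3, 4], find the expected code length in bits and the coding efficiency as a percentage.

Average length L = Σ p_i × l_i = 2.5000 bits
Entropy H = 2.1820 bits
Efficiency η = H/L × 100% = 87.28%


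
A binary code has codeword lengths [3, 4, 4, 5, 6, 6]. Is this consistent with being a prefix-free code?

Kraft inequality: Σ 2^(-l_i) ≤ 1 for prefix-free code
Calculating: 2^(-3) + 2^(-4) + 2^(-4) + 2^(-5) + 2^(-6) + 2^(-6)
= 0.125 + 0.0625 + 0.0625 + 0.03125 + 0.015625 + 0.015625
= 0.3125
Since 0.3125 ≤ 1, prefix-free code exists


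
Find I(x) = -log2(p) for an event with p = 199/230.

Information content I(x) = -log₂(p(x))
I = -log₂(199/230) = -log₂(0.8652)
I = 0.2089 bits


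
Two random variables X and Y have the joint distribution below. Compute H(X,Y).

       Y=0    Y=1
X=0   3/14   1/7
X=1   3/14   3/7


H(X,Y) = -Σ p(x,y) log₂ p(x,y)
  p(0,0)=3/14: -0.2143 × log₂(0.2143) = 0.4762
  p(0,1)=1/7: -0.1429 × log₂(0.1429) = 0.4011
  p(1,0)=3/14: -0.2143 × log₂(0.2143) = 0.4762
  p(1,1)=3/7: -0.4286 × log₂(0.4286) = 0.5239
H(X,Y) = 1.8774 bits


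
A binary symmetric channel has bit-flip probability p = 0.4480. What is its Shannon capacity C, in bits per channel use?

For BSC with error probability p:
C = 1 - H(p) where H(p) is binary entropy
H(0.4480) = -0.4480 × log₂(0.4480) - 0.5520 × log₂(0.5520)
H(p) = 0.9922
C = 1 - 0.9922 = 0.0078 bits/use


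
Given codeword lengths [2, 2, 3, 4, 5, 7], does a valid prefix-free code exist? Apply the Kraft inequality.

Kraft inequality: Σ 2^(-l_i) ≤ 1 for prefix-free code
Calculating: 2^(-2) + 2^(-2) + 2^(-3) + 2^(-4) + 2^(-5) + 2^(-7)
= 0.25 + 0.25 + 0.125 + 0.0625 + 0.03125 + 0.0078125
= 0.7266
Since 0.7266 ≤ 1, prefix-free code exists


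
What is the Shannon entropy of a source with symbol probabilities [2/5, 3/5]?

H(X) = -Σ p(x) log₂ p(x)
  -2/5 × log₂(2/5) = 0.5288
  -3/5 × log₂(3/5) = 0.4422
H(X) = 0.9710 bits


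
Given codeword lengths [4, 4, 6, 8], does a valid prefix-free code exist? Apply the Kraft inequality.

Kraft inequality: Σ 2^(-l_i) ≤ 1 for prefix-free code
Calculating: 2^(-4) + 2^(-4) + 2^(-6) + 2^(-8)
= 0.0625 + 0.0625 + 0.015625 + 0.00390625
= 0.1445
Since 0.1445 ≤ 1, prefix-free code exists


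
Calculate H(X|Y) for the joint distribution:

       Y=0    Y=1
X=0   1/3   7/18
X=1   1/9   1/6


H(X|Y) = Σ_y p(y) H(X|Y=y)
  p(Y=0) = 4/9, H(X|Y=0) = 0.8113
  p(Y=1) = 5/9, H(X|Y=1) = 0.8813
H(X|Y) = 0.4444×0.8113 + 0.5556×0.8813 = 0.8502 bits


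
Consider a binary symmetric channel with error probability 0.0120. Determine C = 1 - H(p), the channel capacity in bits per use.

For BSC with error probability p:
C = 1 - H(p) where H(p) is binary entropy
H(0.0120) = -0.0120 × log₂(0.0120) - 0.9880 × log₂(0.9880)
H(p) = 0.0938
C = 1 - 0.0938 = 0.9062 bits/use


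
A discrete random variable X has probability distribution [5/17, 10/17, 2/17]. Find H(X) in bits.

H(X) = -Σ p(x) log₂ p(x)
  -5/17 × log₂(5/17) = 0.5193
  -10/17 × log₂(10/17) = 0.4503
  -2/17 × log₂(2/17) = 0.3632
H(X) = 1.3328 bits


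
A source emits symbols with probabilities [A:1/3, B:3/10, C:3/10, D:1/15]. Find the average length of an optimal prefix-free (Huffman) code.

Huffman tree construction:
Combine smallest probabilities repeatedly
Resulting codes:
  A: 11 (length 2)
  B: 01 (length 2)
  C: 10 (length 2)
  D: 00 (length 2)
Average length = Σ p(s) × length(s) = 2.0000 bits


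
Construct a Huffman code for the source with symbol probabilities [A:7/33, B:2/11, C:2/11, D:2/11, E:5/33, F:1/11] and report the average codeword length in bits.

Huffman tree construction:
Combine smallest probabilities repeatedly
Resulting codes:
  A: 01 (length 2)
  B: 110 (length 3)
  C: 111 (length 3)
  D: 00 (length 2)
  E: 101 (length 3)
  F: 100 (length 3)
Average length = Σ p(s) × length(s) = 2.6061 bits


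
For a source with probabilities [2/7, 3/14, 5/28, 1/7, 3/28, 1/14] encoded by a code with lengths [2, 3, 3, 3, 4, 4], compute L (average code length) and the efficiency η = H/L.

Average length L = Σ p_i × l_i = 2.8929 bits
Entropy H = 2.4547 bits
Efficiency η = H/L × 100% = 84.85%


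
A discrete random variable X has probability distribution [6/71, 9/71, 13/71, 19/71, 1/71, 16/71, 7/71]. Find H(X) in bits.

H(X) = -Σ p(x) log₂ p(x)
  -6/71 × log₂(6/71) = 0.3012
  -9/71 × log₂(9/71) = 0.3777
  -13/71 × log₂(13/71) = 0.4485
  -19/71 × log₂(19/71) = 0.5089
  -1/71 × log₂(1/71) = 0.0866
  -16/71 × log₂(16/71) = 0.4845
  -7/71 × log₂(7/71) = 0.3295
H(X) = 2.5370 bits


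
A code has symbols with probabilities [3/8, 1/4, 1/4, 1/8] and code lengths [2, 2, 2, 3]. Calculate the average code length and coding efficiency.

Average length L = Σ p_i × l_i = 2.1250 bits
Entropy H = 1.9056 bits
Efficiency η = H/L × 100% = 89.68%


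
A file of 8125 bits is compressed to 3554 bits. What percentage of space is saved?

Space savings = (1 - Compressed/Original) × 100%
= (1 - 3554/8125) × 100%
= 56.26%


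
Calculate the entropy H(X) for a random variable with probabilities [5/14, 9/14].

H(X) = -Σ p(x) log₂ p(x)
  -5/14 × log₂(5/14) = 0.5305
  -9/14 × log₂(9/14) = 0.4098
H(X) = 0.9403 bits


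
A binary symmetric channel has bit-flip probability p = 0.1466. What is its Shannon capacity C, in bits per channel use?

For BSC with error probability p:
C = 1 - H(p) where H(p) is binary entropy
H(0.1466) = -0.1466 × log₂(0.1466) - 0.8534 × log₂(0.8534)
H(p) = 0.6013
C = 1 - 0.6013 = 0.3987 bits/use


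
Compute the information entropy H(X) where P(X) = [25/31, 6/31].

H(X) = -Σ p(x) log₂ p(x)
  -25/31 × log₂(25/31) = 0.2503
  -6/31 × log₂(6/31) = 0.4586
H(X) = 0.7088 bits


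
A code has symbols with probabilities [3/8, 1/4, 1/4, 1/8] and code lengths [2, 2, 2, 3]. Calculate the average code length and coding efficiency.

Average length L = Σ p_i × l_i = 2.1250 bits
Entropy H = 1.9056 bits
Efficiency η = H/L × 100% = 89.68%


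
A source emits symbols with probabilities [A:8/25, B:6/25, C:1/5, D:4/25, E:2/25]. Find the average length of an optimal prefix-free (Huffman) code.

Huffman tree construction:
Combine smallest probabilities repeatedly
Resulting codes:
  A: 11 (length 2)
  B: 01 (length 2)
  C: 00 (length 2)
  D: 101 (length 3)
  E: 100 (length 3)
Average length = Σ p(s) × length(s) = 2.2400 bits


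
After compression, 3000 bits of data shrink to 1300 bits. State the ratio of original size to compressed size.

Compression ratio = Original / Compressed
= 3000 / 1300 = 2.31:1


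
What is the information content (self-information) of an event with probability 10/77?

Information content I(x) = -log₂(p(x))
I = -log₂(10/77) = -log₂(0.1299)
I = 2.9449 bits


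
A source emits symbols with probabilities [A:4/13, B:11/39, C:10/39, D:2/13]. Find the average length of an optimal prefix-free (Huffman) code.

Huffman tree construction:
Combine smallest probabilities repeatedly
Resulting codes:
  A: 11 (length 2)
  B: 10 (length 2)
  C: 01 (length 2)
  D: 00 (length 2)
Average length = Σ p(s) × length(s) = 2.0000 bits


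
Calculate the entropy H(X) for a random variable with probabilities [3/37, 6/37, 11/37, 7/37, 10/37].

H(X) = -Σ p(x) log₂ p(x)
  -3/37 × log₂(3/37) = 0.2939
  -6/37 × log₂(6/37) = 0.4256
  -11/37 × log₂(11/37) = 0.5203
  -7/37 × log₂(7/37) = 0.4545
  -10/37 × log₂(10/37) = 0.5101
H(X) = 2.2043 bits


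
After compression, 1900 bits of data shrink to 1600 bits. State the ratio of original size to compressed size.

Compression ratio = Original / Compressed
= 1900 / 1600 = 1.19:1


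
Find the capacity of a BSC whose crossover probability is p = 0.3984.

For BSC with error probability p:
C = 1 - H(p) where H(p) is binary entropy
H(0.3984) = -0.3984 × log₂(0.3984) - 0.6016 × log₂(0.6016)
H(p) = 0.9700
C = 1 - 0.9700 = 0.0300 bits/use
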